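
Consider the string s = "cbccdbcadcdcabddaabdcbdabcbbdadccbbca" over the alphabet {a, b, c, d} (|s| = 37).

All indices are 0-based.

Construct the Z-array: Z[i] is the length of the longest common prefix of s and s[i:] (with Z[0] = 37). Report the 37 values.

[37, 0, 1, 1, 0, 0, 1, 0, 0, 1, 0, 1, 0, 0, 0, 0, 0, 0, 0, 0, 2, 0, 0, 0, 0, 2, 0, 0, 0, 0, 0, 1, 2, 0, 0, 1, 0]

Z[0]=37
i=1: outside box; Z[1]=0
i=2: outside box; Z[2]=1 extend→box=[2,3)
i=3: outside box; Z[3]=1 extend→box=[3,4)
i=4: outside box; Z[4]=0
i=5: outside box; Z[5]=0
i=6: outside box; Z[6]=1 extend→box=[6,7)
i=7: outside box; Z[7]=0
i=8: outside box; Z[8]=0
i=9: outside box; Z[9]=1 extend→box=[9,10)
i=10: outside box; Z[10]=0
i=11: outside box; Z[11]=1 extend→box=[11,12)
i=12: outside box; Z[12]=0
i=13: outside box; Z[13]=0
i=14: outside box; Z[14]=0
i=15: outside box; Z[15]=0
i=16: outside box; Z[16]=0
i=17: outside box; Z[17]=0
i=18: outside box; Z[18]=0
i=19: outside box; Z[19]=0
i=20: outside box; Z[20]=2 extend→box=[20,22)
i=21: min(r-i=1, Z[1]=0)=0; Z[21]=0
i=22: outside box; Z[22]=0
i=23: outside box; Z[23]=0
i=24: outside box; Z[24]=0
i=25: outside box; Z[25]=2 extend→box=[25,27)
i=26: min(r-i=1, Z[1]=0)=0; Z[26]=0
i=27: outside box; Z[27]=0
i=28: outside box; Z[28]=0
i=29: outside box; Z[29]=0
i=30: outside box; Z[30]=0
i=31: outside box; Z[31]=1 extend→box=[31,32)
i=32: outside box; Z[32]=2 extend→box=[32,34)
i=33: min(r-i=1, Z[1]=0)=0; Z[33]=0
i=34: outside box; Z[34]=0
i=35: outside box; Z[35]=1 extend→box=[35,36)
i=36: outside box; Z[36]=0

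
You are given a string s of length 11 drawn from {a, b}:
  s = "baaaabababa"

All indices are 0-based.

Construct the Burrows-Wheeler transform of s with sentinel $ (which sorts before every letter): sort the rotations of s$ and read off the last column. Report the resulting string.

rank  rotation      last
    0  $baaaabababa  a
    1  a$baaaababab  b
    2  aaaabababa$b  b
    3  aaabababa$ba  a
    4  aabababa$baa  a
    5  aba$baaaabab  b
    6  ababa$baaaab  b
    7  abababa$baaa  a
    8  ba$baaaababa  a
    9  baaaabababa$  $
   10  baba$baaaaba  a
   11  bababa$baaaa  a

abbaabbaa$aa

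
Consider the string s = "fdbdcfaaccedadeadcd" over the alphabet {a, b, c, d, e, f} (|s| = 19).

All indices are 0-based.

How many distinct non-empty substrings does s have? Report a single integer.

sorted suffixes:
  #0 SA[0]=6  'aaccedadeadcd'
  #1 SA[1]=7  'accedadeadcd'
  #2 SA[2]=15  'adcd'
  #3 SA[3]=12  'adeadcd'
  #4 SA[4]=2  'bdcfaaccedadeadcd'
  #5 SA[5]=8  'ccedadeadcd'
  #6 SA[6]=17  'cd'
  #7 SA[7]=9  'cedadeadcd'
  #8 SA[8]=4  'cfaaccedadeadcd'
  #9 SA[9]=18  'd'
  #10 SA[10]=11  'dadeadcd'
  #11 SA[11]=1  'dbdcfaaccedadeadcd'
  #12 SA[12]=16  'dcd'
  #13 SA[13]=3  'dcfaaccedadeadcd'
  #14 SA[14]=13  'deadcd'
  #15 SA[15]=14  'eadcd'
  #16 SA[16]=10  'edadeadcd'
  #17 SA[17]=5  'faaccedadeadcd'
  #18 SA[18]=0  'fdbdcfaaccedadeadcd'

SA = [6, 7, 15, 12, 2, 8, 17, 9, 4, 18, 11, 1, 16, 3, 13, 14, 10, 5, 0]
i: (SA[i-1],SA[i]) lcp shared
  1: (6,7) 1 'a'
  2: (7,15) 1 'a'
  3: (15,12) 2 'ad'
  4: (12,2) 0 ''
  5: (2,8) 0 ''
  6: (8,17) 1 'c'
  7: (17,9) 1 'c'
  8: (9,4) 1 'c'
  9: (4,18) 0 ''
  10: (18,11) 1 'd'
  11: (11,1) 1 'd'
  12: (1,16) 1 'd'
  13: (16,3) 2 'dc'
  14: (3,13) 1 'd'
  15: (13,14) 0 ''
  16: (14,10) 1 'e'
  17: (10,5) 0 ''
  18: (5,0) 1 'f'

n(n+1)/2 = 19·20/2 = 190
Σ LCP = 0 + 1 + 1 + 2 + 0 + 0 + 1 + 1 + 1 + 0 + 1 + 1 + 1 + 2 + 1 + 0 + 1 + 0 + 1 = 15
distinct = 190 − 15 = 175

175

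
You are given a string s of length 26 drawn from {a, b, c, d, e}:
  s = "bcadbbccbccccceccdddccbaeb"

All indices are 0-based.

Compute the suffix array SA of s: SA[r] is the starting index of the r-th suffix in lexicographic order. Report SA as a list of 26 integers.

[2, 23, 25, 22, 4, 0, 5, 8, 1, 21, 7, 20, 6, 9, 10, 11, 15, 12, 16, 13, 3, 19, 18, 17, 24, 14]

sorted suffixes:
  #0 SA[0]=2  'adbbccbccccceccdddccbaeb'
  #1 SA[1]=23  'aeb'
  #2 SA[2]=25  'b'
  #3 SA[3]=22  'baeb'
  #4 SA[4]=4  'bbccbccccceccdddccbaeb'
  #5 SA[5]=0  'bcadbbccbccccceccdddccbaeb'
  #6 SA[6]=5  'bccbccccceccdddccbaeb'
  #7 SA[7]=8  'bccccceccdddccbaeb'
  #8 SA[8]=1  'cadbbccbccccceccdddccbaeb'
  #9 SA[9]=21  'cbaeb'
  #10 SA[10]=7  'cbccccceccdddccbaeb'
  #11 SA[11]=20  'ccbaeb'
  #12 SA[12]=6  'ccbccccceccdddccbaeb'
  #13 SA[13]=9  'ccccceccdddccbaeb'
  #14 SA[14]=10  'cccceccdddccbaeb'
  #15 SA[15]=11  'ccceccdddccbaeb'
  #16 SA[16]=15  'ccdddccbaeb'
  #17 SA[17]=12  'cceccdddccbaeb'
  #18 SA[18]=16  'cdddccbaeb'
  #19 SA[19]=13  'ceccdddccbaeb'
  #20 SA[20]=3  'dbbccbccccceccdddccbaeb'
  #21 SA[21]=19  'dccbaeb'
  #22 SA[22]=18  'ddccbaeb'
  #23 SA[23]=17  'dddccbaeb'
  #24 SA[24]=24  'eb'
  #25 SA[25]=14  'eccdddccbaeb'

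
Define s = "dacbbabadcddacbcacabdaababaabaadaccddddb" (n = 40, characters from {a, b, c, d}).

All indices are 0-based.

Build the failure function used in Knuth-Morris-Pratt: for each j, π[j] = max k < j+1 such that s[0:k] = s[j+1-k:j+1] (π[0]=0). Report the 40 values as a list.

[0, 0, 0, 0, 0, 0, 0, 0, 1, 0, 1, 1, 2, 3, 4, 0, 0, 0, 0, 0, 1, 2, 0, 0, 0, 0, 0, 0, 0, 0, 0, 1, 2, 3, 0, 1, 1, 1, 1, 0]

π[0] = 0
j=1 s[j]='a': π[1]=0 (border '')
j=2 s[j]='c': π[2]=0 (border '')
j=3 s[j]='b': π[3]=0 (border '')
j=4 s[j]='b': π[4]=0 (border '')
j=5 s[j]='a': π[5]=0 (border '')
j=6 s[j]='b': π[6]=0 (border '')
j=7 s[j]='a': π[7]=0 (border '')
j=8 s[j]='d': π[8]=1 (border 'd')
j=9 s[j]='c': k: 1→0; π[9]=0 (border '')
j=10 s[j]='d': π[10]=1 (border 'd')
j=11 s[j]='d': k: 1→0; π[11]=1 (border 'd')
j=12 s[j]='a': π[12]=2 (border 'da')
j=13 s[j]='c': π[13]=3 (border 'dac')
j=14 s[j]='b': π[14]=4 (border 'dacb')
j=15 s[j]='c': k: 4→0; π[15]=0 (border '')
j=16 s[j]='a': π[16]=0 (border '')
j=17 s[j]='c': π[17]=0 (border '')
j=18 s[j]='a': π[18]=0 (border '')
j=19 s[j]='b': π[19]=0 (border '')
j=20 s[j]='d': π[20]=1 (border 'd')
j=21 s[j]='a': π[21]=2 (border 'da')
j=22 s[j]='a': k: 2→0; π[22]=0 (border '')
j=23 s[j]='b': π[23]=0 (border '')
j=24 s[j]='a': π[24]=0 (border '')
j=25 s[j]='b': π[25]=0 (border '')
j=26 s[j]='a': π[26]=0 (border '')
j=27 s[j]='a': π[27]=0 (border '')
j=28 s[j]='b': π[28]=0 (border '')
j=29 s[j]='a': π[29]=0 (border '')
j=30 s[j]='a': π[30]=0 (border '')
j=31 s[j]='d': π[31]=1 (border 'd')
j=32 s[j]='a': π[32]=2 (border 'da')
j=33 s[j]='c': π[33]=3 (border 'dac')
j=34 s[j]='c': k: 3→0; π[34]=0 (border '')
j=35 s[j]='d': π[35]=1 (border 'd')
j=36 s[j]='d': k: 1→0; π[36]=1 (border 'd')
j=37 s[j]='d': k: 1→0; π[37]=1 (border 'd')
j=38 s[j]='d': k: 1→0; π[38]=1 (border 'd')
j=39 s[j]='b': k: 1→0; π[39]=0 (border '')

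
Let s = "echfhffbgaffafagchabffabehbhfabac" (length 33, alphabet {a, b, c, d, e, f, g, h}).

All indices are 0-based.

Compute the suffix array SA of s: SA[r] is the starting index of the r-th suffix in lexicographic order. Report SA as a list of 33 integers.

[29, 22, 18, 31, 12, 9, 14, 30, 23, 19, 7, 26, 32, 16, 1, 0, 24, 28, 21, 11, 13, 6, 20, 10, 5, 3, 8, 15, 17, 25, 27, 4, 2]

sorted suffixes:
  #0 SA[0]=29  'abac'
  #1 SA[1]=22  'abehbhfabac'
  #2 SA[2]=18  'abffabehbhfabac'
  #3 SA[3]=31  'ac'
  #4 SA[4]=12  'afagchabffabehbhfabac'
  #5 SA[5]=9  'affafagchabffabehbhfabac'
  #6 SA[6]=14  'agchabffabehbhfabac'
  #7 SA[7]=30  'bac'
  #8 SA[8]=23  'behbhfabac'
  #9 SA[9]=19  'bffabehbhfabac'
  #10 SA[10]=7  'bgaffafagchabffabehbhfabac'
  #11 SA[11]=26  'bhfabac'
  #12 SA[12]=32  'c'
  #13 SA[13]=16  'chabffabehbhfabac'
  #14 SA[14]=1  'chfhffbgaffafagchabffabehbhfabac'
  #15 SA[15]=0  'echfhffbgaffafagchabffabehbhfabac'
  #16 SA[16]=24  'ehbhfabac'
  #17 SA[17]=28  'fabac'
  #18 SA[18]=21  'fabehbhfabac'
  #19 SA[19]=11  'fafagchabffabehbhfabac'
  #20 SA[20]=13  'fagchabffabehbhfabac'
  #21 SA[21]=6  'fbgaffafagchabffabehbhfabac'
  #22 SA[22]=20  'ffabehbhfabac'
  #23 SA[23]=10  'ffafagchabffabehbhfabac'
  #24 SA[24]=5  'ffbgaffafagchabffabehbhfabac'
  #25 SA[25]=3  'fhffbgaffafagchabffabehbhfabac'
  #26 SA[26]=8  'gaffafagchabffabehbhfabac'
  #27 SA[27]=15  'gchabffabehbhfabac'
  #28 SA[28]=17  'habffabehbhfabac'
  #29 SA[29]=25  'hbhfabac'
  #30 SA[30]=27  'hfabac'
  #31 SA[31]=4  'hffbgaffafagchabffabehbhfabac'
  #32 SA[32]=2  'hfhffbgaffafagchabffabehbhfabac'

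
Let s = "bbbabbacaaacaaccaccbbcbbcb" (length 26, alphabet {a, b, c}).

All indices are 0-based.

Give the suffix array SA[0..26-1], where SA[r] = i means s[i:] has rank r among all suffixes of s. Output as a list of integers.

rank→(start, suffix):
  0 → (8, 'aaacaaccaccbbcbbcb')
  1 → (9, 'aacaaccaccbbcbbcb')
  2 → (12, 'aaccaccbbcbbcb')
  3 → (3, 'abbacaaacaaccaccbbcbbcb')
  4 → (6, 'acaaacaaccaccbbcbbcb')
  5 → (10, 'acaaccaccbbcbbcb')
  6 → (13, 'accaccbbcbbcb')
  7 → (16, 'accbbcbbcb')
  8 → (25, 'b')
  9 → (2, 'babbacaaacaaccaccbbcbbcb')
  10 → (5, 'bacaaacaaccaccbbcbbcb')
  11 → (1, 'bbabbacaaacaaccaccbbcbbcb')
  12 → (4, 'bbacaaacaaccaccbbcbbcb')
  13 → (0, 'bbbabbacaaacaaccaccbbcbbcb')
  14 → (22, 'bbcb')
  15 → (19, 'bbcbbcb')
  16 → (23, 'bcb')
  17 → (20, 'bcbbcb')
  18 → (7, 'caaacaaccaccbbcbbcb')
  19 → (11, 'caaccaccbbcbbcb')
  20 → (15, 'caccbbcbbcb')
  21 → (24, 'cb')
  22 → (21, 'cbbcb')
  23 → (18, 'cbbcbbcb')
  24 → (14, 'ccaccbbcbbcb')
  25 → (17, 'ccbbcbbcb')

[8, 9, 12, 3, 6, 10, 13, 16, 25, 2, 5, 1, 4, 0, 22, 19, 23, 20, 7, 11, 15, 24, 21, 18, 14, 17]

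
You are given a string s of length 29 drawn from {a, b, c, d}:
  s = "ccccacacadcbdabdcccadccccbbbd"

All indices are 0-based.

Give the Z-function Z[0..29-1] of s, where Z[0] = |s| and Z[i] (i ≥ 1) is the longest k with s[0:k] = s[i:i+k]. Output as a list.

[29, 3, 2, 1, 0, 1, 0, 1, 0, 0, 1, 0, 0, 0, 0, 0, 3, 2, 1, 0, 0, 4, 3, 2, 1, 0, 0, 0, 0]

Z[0]=29
i=1: outside box; Z[1]=3 extend→box=[1,4)
i=2: min(r-i=2, Z[1]=3)=2; Z[2]=2
i=3: min(r-i=1, Z[2]=2)=1; Z[3]=1
i=4: outside box; Z[4]=0
i=5: outside box; Z[5]=1 extend→box=[5,6)
i=6: outside box; Z[6]=0
i=7: outside box; Z[7]=1 extend→box=[7,8)
i=8: outside box; Z[8]=0
i=9: outside box; Z[9]=0
i=10: outside box; Z[10]=1 extend→box=[10,11)
i=11: outside box; Z[11]=0
i=12: outside box; Z[12]=0
i=13: outside box; Z[13]=0
i=14: outside box; Z[14]=0
i=15: outside box; Z[15]=0
i=16: outside box; Z[16]=3 extend→box=[16,19)
i=17: min(r-i=2, Z[1]=3)=2; Z[17]=2
i=18: min(r-i=1, Z[2]=2)=1; Z[18]=1
i=19: outside box; Z[19]=0
i=20: outside box; Z[20]=0
i=21: outside box; Z[21]=4 extend→box=[21,25)
i=22: min(r-i=3, Z[1]=3)=3; Z[22]=3
i=23: min(r-i=2, Z[2]=2)=2; Z[23]=2
i=24: min(r-i=1, Z[3]=1)=1; Z[24]=1
i=25: outside box; Z[25]=0
i=26: outside box; Z[26]=0
i=27: outside box; Z[27]=0
i=28: outside box; Z[28]=0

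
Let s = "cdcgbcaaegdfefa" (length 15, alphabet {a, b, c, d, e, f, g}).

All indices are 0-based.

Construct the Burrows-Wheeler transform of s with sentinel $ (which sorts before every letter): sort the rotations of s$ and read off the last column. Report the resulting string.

rank  rotation          last
    0  $cdcgbcaaegdfefa  a
    1  a$cdcgbcaaegdfef  f
    2  aaegdfefa$cdcgbc  c
    3  aegdfefa$cdcgbca  a
    4  bcaaegdfefa$cdcg  g
    5  caaegdfefa$cdcgb  b
    6  cdcgbcaaegdfefa$  $
    7  cgbcaaegdfefa$cd  d
    8  dcgbcaaegdfefa$c  c
    9  dfefa$cdcgbcaaeg  g
   10  efa$cdcgbcaaegdf  f
   11  egdfefa$cdcgbcaa  a
   12  fa$cdcgbcaaegdfe  e
   13  fefa$cdcgbcaaegd  d
   14  gbcaaegdfefa$cdc  c
   15  gdfefa$cdcgbcaae  e

afcagb$dcgfaedce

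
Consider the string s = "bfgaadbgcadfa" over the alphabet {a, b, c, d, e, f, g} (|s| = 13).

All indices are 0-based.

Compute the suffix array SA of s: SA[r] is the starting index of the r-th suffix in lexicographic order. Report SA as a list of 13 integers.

[12, 3, 4, 9, 0, 6, 8, 5, 10, 11, 1, 2, 7]

rank→(start, suffix):
  0 → (12, 'a')
  1 → (3, 'aadbgcadfa')
  2 → (4, 'adbgcadfa')
  3 → (9, 'adfa')
  4 → (0, 'bfgaadbgcadfa')
  5 → (6, 'bgcadfa')
  6 → (8, 'cadfa')
  7 → (5, 'dbgcadfa')
  8 → (10, 'dfa')
  9 → (11, 'fa')
  10 → (1, 'fgaadbgcadfa')
  11 → (2, 'gaadbgcadfa')
  12 → (7, 'gcadfa')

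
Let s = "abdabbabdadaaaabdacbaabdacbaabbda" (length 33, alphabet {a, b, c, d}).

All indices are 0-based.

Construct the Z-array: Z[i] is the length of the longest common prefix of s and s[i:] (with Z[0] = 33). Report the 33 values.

Z[0]=33
i=1: outside box; Z[1]=0
i=2: outside box; Z[2]=0
i=3: outside box; Z[3]=2 grow→box=[3,5)
i=4: min(r-i=1, Z[1]=0)=0; Z[4]=0
i=5: outside box; Z[5]=0
i=6: outside box; Z[6]=4 grow→box=[6,10)
i=7: min(r-i=3, Z[1]=0)=0; Z[7]=0
i=8: min(r-i=2, Z[2]=0)=0; Z[8]=0
i=9: min(r-i=1, Z[3]=2)=1; Z[9]=1
i=10: outside box; Z[10]=0
i=11: outside box; Z[11]=1 grow→box=[11,12)
i=12: outside box; Z[12]=1 grow→box=[12,13)
i=13: outside box; Z[13]=1 grow→box=[13,14)
i=14: outside box; Z[14]=4 grow→box=[14,18)
i=15: min(r-i=3, Z[1]=0)=0; Z[15]=0
i=16: min(r-i=2, Z[2]=0)=0; Z[16]=0
i=17: min(r-i=1, Z[3]=2)=1; Z[17]=1
i=18: outside box; Z[18]=0
i=19: outside box; Z[19]=0
i=20: outside box; Z[20]=1 grow→box=[20,21)
i=21: outside box; Z[21]=4 grow→box=[21,25)
i=22: min(r-i=3, Z[1]=0)=0; Z[22]=0
i=23: min(r-i=2, Z[2]=0)=0; Z[23]=0
i=24: min(r-i=1, Z[3]=2)=1; Z[24]=1
i=25: outside box; Z[25]=0
i=26: outside box; Z[26]=0
i=27: outside box; Z[27]=1 grow→box=[27,28)
i=28: outside box; Z[28]=2 grow→box=[28,30)
i=29: min(r-i=1, Z[1]=0)=0; Z[29]=0
i=30: outside box; Z[30]=0
i=31: outside box; Z[31]=0
i=32: outside box; Z[32]=1 grow→box=[32,33)

[33, 0, 0, 2, 0, 0, 4, 0, 0, 1, 0, 1, 1, 1, 4, 0, 0, 1, 0, 0, 1, 4, 0, 0, 1, 0, 0, 1, 2, 0, 0, 0, 1]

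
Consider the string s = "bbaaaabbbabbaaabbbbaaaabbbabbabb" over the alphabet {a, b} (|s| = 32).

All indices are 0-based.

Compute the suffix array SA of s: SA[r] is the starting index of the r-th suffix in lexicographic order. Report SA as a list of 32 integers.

rank | idx | suffix
   0 |   2 | aaaabbbabbaaabbbbaaaabbbabbabb
   1 |  19 | aaaabbbabbabb
   2 |   3 | aaabbbabbaaabbbbaaaabbbabbabb
   3 |  20 | aaabbbabbabb
   4 |  12 | aaabbbbaaaabbbabbabb
   5 |   4 | aabbbabbaaabbbbaaaabbbabbabb
   6 |  21 | aabbbabbabb
   7 |  13 | aabbbbaaaabbbabbabb
   8 |  29 | abb
   9 |   9 | abbaaabbbbaaaabbbabbabb
  10 |  26 | abbabb
  11 |   5 | abbbabbaaabbbbaaaabbbabbabb
  12 |  22 | abbbabbabb
  13 |  14 | abbbbaaaabbbabbabb
  14 |  31 | b
  15 |   1 | baaaabbbabbaaabbbbaaaabbbabbabb
  16 |  18 | baaaabbbabbabb
  17 |  11 | baaabbbbaaaabbbabbabb
  18 |  28 | babb
  19 |   8 | babbaaabbbbaaaabbbabbabb
  20 |  25 | babbabb
  21 |  30 | bb
  22 |   0 | bbaaaabbbabbaaabbbbaaaabbbabbabb
  23 |  17 | bbaaaabbbabbabb
  24 |  10 | bbaaabbbbaaaabbbabbabb
  25 |  27 | bbabb
  26 |   7 | bbabbaaabbbbaaaabbbabbabb
  27 |  24 | bbabbabb
  28 |  16 | bbbaaaabbbabbabb
  29 |   6 | bbbabbaaabbbbaaaabbbabbabb
  30 |  23 | bbbabbabb
  31 |  15 | bbbbaaaabbbabbabb

[2, 19, 3, 20, 12, 4, 21, 13, 29, 9, 26, 5, 22, 14, 31, 1, 18, 11, 28, 8, 25, 30, 0, 17, 10, 27, 7, 24, 16, 6, 23, 15]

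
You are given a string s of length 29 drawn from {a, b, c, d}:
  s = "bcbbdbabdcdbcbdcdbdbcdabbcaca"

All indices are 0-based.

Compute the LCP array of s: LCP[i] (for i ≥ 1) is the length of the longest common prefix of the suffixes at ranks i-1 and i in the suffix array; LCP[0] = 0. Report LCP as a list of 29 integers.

rank→(start, suffix):
  0 → (28, 'a')
  1 → (22, 'abbcaca')
  2 → (6, 'abdcdbcbdcdbdbcdabbcaca')
  3 → (26, 'aca')
  4 → (5, 'babdcdbcbdcdbdbcdabbcaca')
  5 → (23, 'bbcaca')
  6 → (2, 'bbdbabdcdbcbdcdbdbcdabbcaca')
  7 → (24, 'bcaca')
  8 → (0, 'bcbbdbabdcdbcbdcdbdbcdabbcaca')
  9 → (11, 'bcbdcdbdbcdabbcaca')
  10 → (19, 'bcdabbcaca')
  11 → (3, 'bdbabdcdbcbdcdbdbcdabbcaca')
  12 → (17, 'bdbcdabbcaca')
  13 → (7, 'bdcdbcbdcdbdbcdabbcaca')
  14 → (13, 'bdcdbdbcdabbcaca')
  15 → (27, 'ca')
  16 → (25, 'caca')
  17 → (1, 'cbbdbabdcdbcbdcdbdbcdabbcaca')
  18 → (12, 'cbdcdbdbcdabbcaca')
  19 → (20, 'cdabbcaca')
  20 → (9, 'cdbcbdcdbdbcdabbcaca')
  21 → (15, 'cdbdbcdabbcaca')
  22 → (21, 'dabbcaca')
  23 → (4, 'dbabdcdbcbdcdbdbcdabbcaca')
  24 → (10, 'dbcbdcdbdbcdabbcaca')
  25 → (18, 'dbcdabbcaca')
  26 → (16, 'dbdbcdabbcaca')
  27 → (8, 'dcdbcbdcdbdbcdabbcaca')
  28 → (14, 'dcdbdbcdabbcaca')

SA = [28, 22, 6, 26, 5, 23, 2, 24, 0, 11, 19, 3, 17, 7, 13, 27, 25, 1, 12, 20, 9, 15, 21, 4, 10, 18, 16, 8, 14]
rank  pair      lcp
   1  s[28:],s[22:]  1  'a'
   2  s[22:],s[6:]  2  'ab'
   3  s[6:],s[26:]  1  'a'
   4  s[26:],s[5:]  0  ''
   5  s[5:],s[23:]  1  'b'
   6  s[23:],s[2:]  2  'bb'
   7  s[2:],s[24:]  1  'b'
   8  s[24:],s[0:]  2  'bc'
   9  s[0:],s[11:]  3  'bcb'
  10  s[11:],s[19:]  2  'bc'
  11  s[19:],s[3:]  1  'b'
  12  s[3:],s[17:]  3  'bdb'
  13  s[17:],s[7:]  2  'bd'
  14  s[7:],s[13:]  5  'bdcdb'
  15  s[13:],s[27:]  0  ''
  16  s[27:],s[25:]  2  'ca'
  17  s[25:],s[1:]  1  'c'
  18  s[1:],s[12:]  2  'cb'
  19  s[12:],s[20:]  1  'c'
  20  s[20:],s[9:]  2  'cd'
  21  s[9:],s[15:]  3  'cdb'
  22  s[15:],s[21:]  0  ''
  23  s[21:],s[4:]  1  'd'
  24  s[4:],s[10:]  2  'db'
  25  s[10:],s[18:]  3  'dbc'
  26  s[18:],s[16:]  2  'db'
  27  s[16:],s[8:]  1  'd'
  28  s[8:],s[14:]  4  'dcdb'

[0, 1, 2, 1, 0, 1, 2, 1, 2, 3, 2, 1, 3, 2, 5, 0, 2, 1, 2, 1, 2, 3, 0, 1, 2, 3, 2, 1, 4]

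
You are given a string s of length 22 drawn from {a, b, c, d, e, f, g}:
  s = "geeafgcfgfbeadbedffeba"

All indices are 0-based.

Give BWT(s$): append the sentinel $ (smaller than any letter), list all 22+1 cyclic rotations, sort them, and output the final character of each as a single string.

rank  rotation                 last
    0  $geeafgcfgfbeadbedffeba  a
    1  a$geeafgcfgfbeadbedffeb  b
    2  adbedffeba$geeafgcfgfbe  e
    3  afgcfgfbeadbedffeba$gee  e
    4  ba$geeafgcfgfbeadbedffe  e
    5  beadbedffeba$geeafgcfgf  f
    6  bedffeba$geeafgcfgfbead  d
    7  cfgfbeadbedffeba$geeafg  g
    8  dbedffeba$geeafgcfgfbea  a
    9  dffeba$geeafgcfgfbeadbe  e
   10  eadbedffeba$geeafgcfgfb  b
   11  eafgcfgfbeadbedffeba$ge  e
   12  eba$geeafgcfgfbeadbedff  f
   13  edffeba$geeafgcfgfbeadb  b
   14  eeafgcfgfbeadbedffeba$g  g
   15  fbeadbedffeba$geeafgcfg  g
   16  feba$geeafgcfgfbeadbedf  f
   17  ffeba$geeafgcfgfbeadbed  d
   18  fgcfgfbeadbedffeba$geea  a
   19  fgfbeadbedffeba$geeafgc  c
   20  gcfgfbeadbedffeba$geeaf  f
   21  geeafgcfgfbeadbedffeba$  $
   22  gfbeadbedffeba$geeafgcf  f

abeeefdgaebefbggfdacf$f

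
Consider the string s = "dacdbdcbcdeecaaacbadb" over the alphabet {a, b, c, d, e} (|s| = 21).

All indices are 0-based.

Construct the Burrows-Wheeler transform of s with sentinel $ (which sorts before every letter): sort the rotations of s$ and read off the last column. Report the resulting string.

bcaadbdccdeadab$acbced

rank  rotation                last
    0  $dacdbdcbcdeecaaacbadb  b
    1  aaacbadb$dacdbdcbcdeec  c
    2  aacbadb$dacdbdcbcdeeca  a
    3  acbadb$dacdbdcbcdeecaa  a
    4  acdbdcbcdeecaaacbadb$d  d
    5  adb$dacdbdcbcdeecaaacb  b
    6  b$dacdbdcbcdeecaaacbad  d
    7  badb$dacdbdcbcdeecaaac  c
    8  bcdeecaaacbadb$dacdbdc  c
    9  bdcbcdeecaaacbadb$dacd  d
   10  caaacbadb$dacdbdcbcdee  e
   11  cbadb$dacdbdcbcdeecaaa  a
   12  cbcdeecaaacbadb$dacdbd  d
   13  cdbdcbcdeecaaacbadb$da  a
   14  cdeecaaacbadb$dacdbdcb  b
   15  dacdbdcbcdeecaaacbadb$  $
   16  db$dacdbdcbcdeecaaacba  a
   17  dbdcbcdeecaaacbadb$dac  c
   18  dcbcdeecaaacbadb$dacdb  b
   19  deecaaacbadb$dacdbdcbc  c
   20  ecaaacbadb$dacdbdcbcde  e
   21  eecaaacbadb$dacdbdcbcd  d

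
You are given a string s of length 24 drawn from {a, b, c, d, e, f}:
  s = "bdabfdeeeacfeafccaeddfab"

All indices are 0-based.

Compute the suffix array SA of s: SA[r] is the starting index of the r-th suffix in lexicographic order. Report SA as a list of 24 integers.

[22, 2, 9, 17, 13, 23, 0, 3, 16, 15, 10, 1, 19, 5, 20, 8, 12, 18, 7, 6, 21, 14, 4, 11]

sorted suffixes:
  #0 SA[0]=22  'ab'
  #1 SA[1]=2  'abfdeeeacfeafccaeddfab'
  #2 SA[2]=9  'acfeafccaeddfab'
  #3 SA[3]=17  'aeddfab'
  #4 SA[4]=13  'afccaeddfab'
  #5 SA[5]=23  'b'
  #6 SA[6]=0  'bdabfdeeeacfeafccaeddfab'
  #7 SA[7]=3  'bfdeeeacfeafccaeddfab'
  #8 SA[8]=16  'caeddfab'
  #9 SA[9]=15  'ccaeddfab'
  #10 SA[10]=10  'cfeafccaeddfab'
  #11 SA[11]=1  'dabfdeeeacfeafccaeddfab'
  #12 SA[12]=19  'ddfab'
  #13 SA[13]=5  'deeeacfeafccaeddfab'
  #14 SA[14]=20  'dfab'
  #15 SA[15]=8  'eacfeafccaeddfab'
  #16 SA[16]=12  'eafccaeddfab'
  #17 SA[17]=18  'eddfab'
  #18 SA[18]=7  'eeacfeafccaeddfab'
  #19 SA[19]=6  'eeeacfeafccaeddfab'
  #20 SA[20]=21  'fab'
  #21 SA[21]=14  'fccaeddfab'
  #22 SA[22]=4  'fdeeeacfeafccaeddfab'
  #23 SA[23]=11  'feafccaeddfab'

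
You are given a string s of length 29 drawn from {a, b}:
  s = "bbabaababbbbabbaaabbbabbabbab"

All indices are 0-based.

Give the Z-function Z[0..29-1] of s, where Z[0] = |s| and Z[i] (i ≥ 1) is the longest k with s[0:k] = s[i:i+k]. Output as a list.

[29, 1, 0, 1, 0, 0, 1, 0, 2, 2, 4, 1, 0, 3, 1, 0, 0, 0, 2, 4, 1, 0, 4, 1, 0, 4, 1, 0, 1]

Z[0]=29
i=1: outside box; Z[1]=1 scan→box=[1,2)
i=2: outside box; Z[2]=0
i=3: outside box; Z[3]=1 scan→box=[3,4)
i=4: outside box; Z[4]=0
i=5: outside box; Z[5]=0
i=6: outside box; Z[6]=1 scan→box=[6,7)
i=7: outside box; Z[7]=0
i=8: outside box; Z[8]=2 scan→box=[8,10)
i=9: min(r-i=1, Z[1]=1)=1; Z[9]=2 scan→box=[9,11)
i=10: min(r-i=1, Z[1]=1)=1; Z[10]=4 scan→box=[10,14)
i=11: min(r-i=3, Z[1]=1)=1; Z[11]=1
i=12: min(r-i=2, Z[2]=0)=0; Z[12]=0
i=13: min(r-i=1, Z[3]=1)=1; Z[13]=3 scan→box=[13,16)
i=14: min(r-i=2, Z[1]=1)=1; Z[14]=1
i=15: min(r-i=1, Z[2]=0)=0; Z[15]=0
i=16: outside box; Z[16]=0
i=17: outside box; Z[17]=0
i=18: outside box; Z[18]=2 scan→box=[18,20)
i=19: min(r-i=1, Z[1]=1)=1; Z[19]=4 scan→box=[19,23)
i=20: min(r-i=3, Z[1]=1)=1; Z[20]=1
i=21: min(r-i=2, Z[2]=0)=0; Z[21]=0
i=22: min(r-i=1, Z[3]=1)=1; Z[22]=4 scan→box=[22,26)
i=23: min(r-i=3, Z[1]=1)=1; Z[23]=1
i=24: min(r-i=2, Z[2]=0)=0; Z[24]=0
i=25: min(r-i=1, Z[3]=1)=1; Z[25]=4 scan→box=[25,29)
i=26: min(r-i=3, Z[1]=1)=1; Z[26]=1
i=27: min(r-i=2, Z[2]=0)=0; Z[27]=0
i=28: min(r-i=1, Z[3]=1)=1; Z[28]=1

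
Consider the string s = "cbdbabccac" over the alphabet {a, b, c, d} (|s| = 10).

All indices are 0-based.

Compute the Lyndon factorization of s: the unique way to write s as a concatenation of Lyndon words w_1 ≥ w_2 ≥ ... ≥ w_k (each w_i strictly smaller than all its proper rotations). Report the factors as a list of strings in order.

emit factor 1: 'c' (i=0, period=1)
emit factor 2: 'bd' (i=1, period=2)
emit factor 3: 'b' (i=3, period=1)
emit factor 4: 'abccac' (i=4, period=6)

["c", "bd", "b", "abccac"]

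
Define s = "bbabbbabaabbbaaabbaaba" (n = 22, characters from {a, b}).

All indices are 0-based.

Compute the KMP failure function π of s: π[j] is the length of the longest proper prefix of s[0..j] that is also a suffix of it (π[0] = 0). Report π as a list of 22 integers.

[0, 1, 0, 1, 2, 2, 3, 4, 0, 0, 1, 2, 2, 3, 0, 0, 1, 2, 3, 0, 1, 0]

π[0] = 0
j=1 s[j]='b': π[1]=1 (border 'b')
j=2 s[j]='a': k: 1→0; π[2]=0 (border '')
j=3 s[j]='b': π[3]=1 (border 'b')
j=4 s[j]='b': π[4]=2 (border 'bb')
j=5 s[j]='b': k: 2→1; π[5]=2 (border 'bb')
j=6 s[j]='a': π[6]=3 (border 'bba')
j=7 s[j]='b': π[7]=4 (border 'bbab')
j=8 s[j]='a': k: 4→1→0; π[8]=0 (border '')
j=9 s[j]='a': π[9]=0 (border '')
j=10 s[j]='b': π[10]=1 (border 'b')
j=11 s[j]='b': π[11]=2 (border 'bb')
j=12 s[j]='b': k: 2→1; π[12]=2 (border 'bb')
j=13 s[j]='a': π[13]=3 (border 'bba')
j=14 s[j]='a': k: 3→0; π[14]=0 (border '')
j=15 s[j]='a': π[15]=0 (border '')
j=16 s[j]='b': π[16]=1 (border 'b')
j=17 s[j]='b': π[17]=2 (border 'bb')
j=18 s[j]='a': π[18]=3 (border 'bba')
j=19 s[j]='a': k: 3→0; π[19]=0 (border '')
j=20 s[j]='b': π[20]=1 (border 'b')
j=21 s[j]='a': k: 1→0; π[21]=0 (border '')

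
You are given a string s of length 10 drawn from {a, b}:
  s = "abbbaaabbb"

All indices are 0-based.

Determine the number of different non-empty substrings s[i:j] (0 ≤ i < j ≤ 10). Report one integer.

rank→(start, suffix):
  0 → (4, 'aaabbb')
  1 → (5, 'aabbb')
  2 → (6, 'abbb')
  3 → (0, 'abbbaaabbb')
  4 → (9, 'b')
  5 → (3, 'baaabbb')
  6 → (8, 'bb')
  7 → (2, 'bbaaabbb')
  8 → (7, 'bbb')
  9 → (1, 'bbbaaabbb')

SA = [4, 5, 6, 0, 9, 3, 8, 2, 7, 1]
rank  pair      lcp
   1  s[4:],s[5:]  2  'aa'
   2  s[5:],s[6:]  1  'a'
   3  s[6:],s[0:]  4  'abbb'
   4  s[0:],s[9:]  0  ''
   5  s[9:],s[3:]  1  'b'
   6  s[3:],s[8:]  1  'b'
   7  s[8:],s[2:]  2  'bb'
   8  s[2:],s[7:]  2  'bb'
   9  s[7:],s[1:]  3  'bbb'

n(n+1)/2 = 10·11/2 = 55
Σ LCP = 0 + 2 + 1 + 4 + 0 + 1 + 1 + 2 + 2 + 3 = 16
distinct = 55 − 16 = 39

39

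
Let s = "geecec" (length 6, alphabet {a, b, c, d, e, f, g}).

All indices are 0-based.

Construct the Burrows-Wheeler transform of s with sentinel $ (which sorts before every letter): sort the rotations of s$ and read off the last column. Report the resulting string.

ceeceg$

rank  rotation last
    0  $geecec  c
    1  c$geece  e
    2  cec$gee  e
    3  ec$geec  c
    4  ecec$ge  e
    5  eecec$g  g
    6  geecec$  $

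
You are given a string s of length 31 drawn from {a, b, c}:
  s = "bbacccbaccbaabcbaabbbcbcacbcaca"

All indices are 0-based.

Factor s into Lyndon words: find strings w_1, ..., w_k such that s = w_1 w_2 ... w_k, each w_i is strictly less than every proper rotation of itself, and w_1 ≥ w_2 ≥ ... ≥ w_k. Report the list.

["b", "b", "acccb", "accb", "aabcb", "aabbbcbcacbcac", "a"]

emit factor 1: 'b' (i=0, period=1)
emit factor 2: 'b' (i=1, period=1)
emit factor 3: 'acccb' (i=2, period=5)
emit factor 4: 'accb' (i=7, period=4)
emit factor 5: 'aabcb' (i=11, period=5)
emit factor 6: 'aabbbcbcacbcac' (i=16, period=14)
emit factor 7: 'a' (i=30, period=1)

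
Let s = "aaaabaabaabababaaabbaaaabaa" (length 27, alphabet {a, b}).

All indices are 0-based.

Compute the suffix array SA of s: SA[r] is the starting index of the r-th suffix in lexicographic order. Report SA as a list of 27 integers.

rank→(start, suffix):
  0 → (26, 'a')
  1 → (25, 'aa')
  2 → (20, 'aaaabaa')
  3 → (0, 'aaaabaabaabababaaabbaaaabaa')
  4 → (21, 'aaabaa')
  5 → (1, 'aaabaabaabababaaabbaaaabaa')
  6 → (15, 'aaabbaaaabaa')
  7 → (22, 'aabaa')
  8 → (2, 'aabaabaabababaaabbaaaabaa')
  9 → (5, 'aabaabababaaabbaaaabaa')
  10 → (8, 'aabababaaabbaaaabaa')
  11 → (16, 'aabbaaaabaa')
  12 → (23, 'abaa')
  13 → (13, 'abaaabbaaaabaa')
  14 → (3, 'abaabaabababaaabbaaaabaa')
  15 → (6, 'abaabababaaabbaaaabaa')
  16 → (11, 'ababaaabbaaaabaa')
  17 → (9, 'abababaaabbaaaabaa')
  18 → (17, 'abbaaaabaa')
  19 → (24, 'baa')
  20 → (19, 'baaaabaa')
  21 → (14, 'baaabbaaaabaa')
  22 → (4, 'baabaabababaaabbaaaabaa')
  23 → (7, 'baabababaaabbaaaabaa')
  24 → (12, 'babaaabbaaaabaa')
  25 → (10, 'bababaaabbaaaabaa')
  26 → (18, 'bbaaaabaa')

[26, 25, 20, 0, 21, 1, 15, 22, 2, 5, 8, 16, 23, 13, 3, 6, 11, 9, 17, 24, 19, 14, 4, 7, 12, 10, 18]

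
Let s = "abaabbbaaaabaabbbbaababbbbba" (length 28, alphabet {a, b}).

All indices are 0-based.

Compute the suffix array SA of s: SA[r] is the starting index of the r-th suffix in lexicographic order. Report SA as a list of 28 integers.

[27, 7, 8, 9, 18, 2, 12, 0, 10, 19, 3, 13, 21, 26, 6, 17, 1, 11, 20, 25, 5, 16, 24, 4, 15, 23, 14, 22]

rank | idx | suffix
   0 |  27 | a
   1 |   7 | aaaabaabbbbaababbbbba
   2 |   8 | aaabaabbbbaababbbbba
   3 |   9 | aabaabbbbaababbbbba
   4 |  18 | aababbbbba
   5 |   2 | aabbbaaaabaabbbbaababbbbba
   6 |  12 | aabbbbaababbbbba
   7 |   0 | abaabbbaaaabaabbbbaababbbbba
   8 |  10 | abaabbbbaababbbbba
   9 |  19 | ababbbbba
  10 |   3 | abbbaaaabaabbbbaababbbbba
  11 |  13 | abbbbaababbbbba
  12 |  21 | abbbbba
  13 |  26 | ba
  14 |   6 | baaaabaabbbbaababbbbba
  15 |  17 | baababbbbba
  16 |   1 | baabbbaaaabaabbbbaababbbbba
  17 |  11 | baabbbbaababbbbba
  18 |  20 | babbbbba
  19 |  25 | bba
  20 |   5 | bbaaaabaabbbbaababbbbba
  21 |  16 | bbaababbbbba
  22 |  24 | bbba
  23 |   4 | bbbaaaabaabbbbaababbbbba
  24 |  15 | bbbaababbbbba
  25 |  23 | bbbba
  26 |  14 | bbbbaababbbbba
  27 |  22 | bbbbba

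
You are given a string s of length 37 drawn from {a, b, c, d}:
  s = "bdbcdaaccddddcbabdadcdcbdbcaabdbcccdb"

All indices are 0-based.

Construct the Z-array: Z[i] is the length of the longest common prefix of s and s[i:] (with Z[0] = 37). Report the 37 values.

Z[0]=37
i=1: outside box; Z[1]=0
i=2: outside box; Z[2]=1 scan→box=[2,3)
i=3: outside box; Z[3]=0
i=4: outside box; Z[4]=0
i=5: outside box; Z[5]=0
i=6: outside box; Z[6]=0
i=7: outside box; Z[7]=0
i=8: outside box; Z[8]=0
i=9: outside box; Z[9]=0
i=10: outside box; Z[10]=0
i=11: outside box; Z[11]=0
i=12: outside box; Z[12]=0
i=13: outside box; Z[13]=0
i=14: outside box; Z[14]=1 scan→box=[14,15)
i=15: outside box; Z[15]=0
i=16: outside box; Z[16]=2 scan→box=[16,18)
i=17: min(r-i=1, Z[1]=0)=0; Z[17]=0
i=18: outside box; Z[18]=0
i=19: outside box; Z[19]=0
i=20: outside box; Z[20]=0
i=21: outside box; Z[21]=0
i=22: outside box; Z[22]=0
i=23: outside box; Z[23]=4 scan→box=[23,27)
i=24: min(r-i=3, Z[1]=0)=0; Z[24]=0
i=25: min(r-i=2, Z[2]=1)=1; Z[25]=1
i=26: min(r-i=1, Z[3]=0)=0; Z[26]=0
i=27: outside box; Z[27]=0
i=28: outside box; Z[28]=0
i=29: outside box; Z[29]=4 scan→box=[29,33)
i=30: min(r-i=3, Z[1]=0)=0; Z[30]=0
i=31: min(r-i=2, Z[2]=1)=1; Z[31]=1
i=32: min(r-i=1, Z[3]=0)=0; Z[32]=0
i=33: outside box; Z[33]=0
i=34: outside box; Z[34]=0
i=35: outside box; Z[35]=0
i=36: outside box; Z[36]=1 scan→box=[36,37)

[37, 0, 1, 0, 0, 0, 0, 0, 0, 0, 0, 0, 0, 0, 1, 0, 2, 0, 0, 0, 0, 0, 0, 4, 0, 1, 0, 0, 0, 4, 0, 1, 0, 0, 0, 0, 1]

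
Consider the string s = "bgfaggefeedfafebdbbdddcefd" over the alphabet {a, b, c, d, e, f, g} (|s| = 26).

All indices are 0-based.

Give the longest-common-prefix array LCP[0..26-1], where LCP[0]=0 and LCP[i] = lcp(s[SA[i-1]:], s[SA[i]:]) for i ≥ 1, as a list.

[0, 1, 0, 1, 2, 1, 0, 0, 1, 1, 1, 2, 1, 0, 1, 1, 1, 2, 0, 2, 1, 1, 2, 0, 1, 1]

rank | idx | suffix
   0 |  12 | afebdbbdddcefd
   1 |   3 | aggefeedfafebdbbdddcefd
   2 |  17 | bbdddcefd
   3 |  15 | bdbbdddcefd
   4 |  18 | bdddcefd
   5 |   0 | bgfaggefeedfafebdbbdddcefd
   6 |  22 | cefd
   7 |  25 | d
   8 |  16 | dbbdddcefd
   9 |  21 | dcefd
  10 |  20 | ddcefd
  11 |  19 | dddcefd
  12 |  10 | dfafebdbbdddcefd
  13 |  14 | ebdbbdddcefd
  14 |   9 | edfafebdbbdddcefd
  15 |   8 | eedfafebdbbdddcefd
  16 |  23 | efd
  17 |   6 | efeedfafebdbbdddcefd
  18 |  11 | fafebdbbdddcefd
  19 |   2 | faggefeedfafebdbbdddcefd
  20 |  24 | fd
  21 |  13 | febdbbdddcefd
  22 |   7 | feedfafebdbbdddcefd
  23 |   5 | gefeedfafebdbbdddcefd
  24 |   1 | gfaggefeedfafebdbbdddcefd
  25 |   4 | ggefeedfafebdbbdddcefd

SA = [12, 3, 17, 15, 18, 0, 22, 25, 16, 21, 20, 19, 10, 14, 9, 8, 23, 6, 11, 2, 24, 13, 7, 5, 1, 4]
i: (SA[i-1],SA[i]) lcp shared
  1: (12,3) 1 'a'
  2: (3,17) 0 ''
  3: (17,15) 1 'b'
  4: (15,18) 2 'bd'
  5: (18,0) 1 'b'
  6: (0,22) 0 ''
  7: (22,25) 0 ''
  8: (25,16) 1 'd'
  9: (16,21) 1 'd'
  10: (21,20) 1 'd'
  11: (20,19) 2 'dd'
  12: (19,10) 1 'd'
  13: (10,14) 0 ''
  14: (14,9) 1 'e'
  15: (9,8) 1 'e'
  16: (8,23) 1 'e'
  17: (23,6) 2 'ef'
  18: (6,11) 0 ''
  19: (11,2) 2 'fa'
  20: (2,24) 1 'f'
  21: (24,13) 1 'f'
  22: (13,7) 2 'fe'
  23: (7,5) 0 ''
  24: (5,1) 1 'g'
  25: (1,4) 1 'g'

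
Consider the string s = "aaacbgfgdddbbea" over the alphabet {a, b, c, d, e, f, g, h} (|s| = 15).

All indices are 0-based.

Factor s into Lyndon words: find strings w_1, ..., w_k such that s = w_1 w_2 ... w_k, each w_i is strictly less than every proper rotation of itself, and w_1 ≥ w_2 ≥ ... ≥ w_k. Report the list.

["aaacbgfgdddbbe", "a"]

emit factor 1: 'aaacbgfgdddbbe' (i=0, period=14)
emit factor 2: 'a' (i=14, period=1)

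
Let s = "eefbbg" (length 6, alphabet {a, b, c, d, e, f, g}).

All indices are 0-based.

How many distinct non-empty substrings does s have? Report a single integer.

rank | idx | suffix
   0 |   3 | bbg
   1 |   4 | bg
   2 |   0 | eefbbg
   3 |   1 | efbbg
   4 |   2 | fbbg
   5 |   5 | g

SA = [3, 4, 0, 1, 2, 5]
i: (SA[i-1],SA[i]) lcp shared
  1: (3,4) 1 'b'
  2: (4,0) 0 ''
  3: (0,1) 1 'e'
  4: (1,2) 0 ''
  5: (2,5) 0 ''

n(n+1)/2 = 6·7/2 = 21
Σ LCP = 0 + 1 + 0 + 1 + 0 + 0 = 2
distinct = 21 − 2 = 19

19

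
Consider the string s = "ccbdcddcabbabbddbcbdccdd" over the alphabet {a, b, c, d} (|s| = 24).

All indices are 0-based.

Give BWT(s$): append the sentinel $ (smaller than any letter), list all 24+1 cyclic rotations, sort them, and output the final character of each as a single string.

rank  rotation                   last
    0  $ccbdcddcabbabbddbcbdccdd  d
    1  abbabbddbcbdccdd$ccbdcddc  c
    2  abbddbcbdccdd$ccbdcddcabb  b
    3  babbddbcbdccdd$ccbdcddcab  b
    4  bbabbddbcbdccdd$ccbdcddca  a
    5  bbddbcbdccdd$ccbdcddcabba  a
    6  bcbdccdd$ccbdcddcabbabbdd  d
    7  bdccdd$ccbdcddcabbabbddbc  c
    8  bdcddcabbabbddbcbdccdd$cc  c
    9  bddbcbdccdd$ccbdcddcabbab  b
   10  cabbabbddbcbdccdd$ccbdcdd  d
   11  cbdccdd$ccbdcddcabbabbddb  b
   12  cbdcddcabbabbddbcbdccdd$c  c
   13  ccbdcddcabbabbddbcbdccdd$  $
   14  ccdd$ccbdcddcabbabbddbcbd  d
   15  cdd$ccbdcddcabbabbddbcbdc  c
   16  cddcabbabbddbcbdccdd$ccbd  d
   17  d$ccbdcddcabbabbddbcbdccd  d
   18  dbcbdccdd$ccbdcddcabbabbd  d
   19  dcabbabbddbcbdccdd$ccbdcd  d
   20  dccdd$ccbdcddcabbabbddbcb  b
   21  dcddcabbabbddbcbdccdd$ccb  b
   22  dd$ccbdcddcabbabbddbcbdcc  c
   23  ddbcbdccdd$ccbdcddcabbabb  b
   24  ddcabbabbddbcbdccdd$ccbdc  c

dcbbaadccbdbc$dcddddbbcbc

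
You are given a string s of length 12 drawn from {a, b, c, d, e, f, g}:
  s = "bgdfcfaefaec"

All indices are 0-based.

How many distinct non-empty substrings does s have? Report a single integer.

rank | idx | suffix
   0 |   9 | aec
   1 |   6 | aefaec
   2 |   0 | bgdfcfaefaec
   3 |  11 | c
   4 |   4 | cfaefaec
   5 |   2 | dfcfaefaec
   6 |  10 | ec
   7 |   7 | efaec
   8 |   8 | faec
   9 |   5 | faefaec
  10 |   3 | fcfaefaec
  11 |   1 | gdfcfaefaec

SA = [9, 6, 0, 11, 4, 2, 10, 7, 8, 5, 3, 1]
[i] adj suffixes → lcp
  [1] 9/6 → 2 ('ae')
  [2] 6/0 → 0 ('')
  [3] 0/11 → 0 ('')
  [4] 11/4 → 1 ('c')
  [5] 4/2 → 0 ('')
  [6] 2/10 → 0 ('')
  [7] 10/7 → 1 ('e')
  [8] 7/8 → 0 ('')
  [9] 8/5 → 3 ('fae')
  [10] 5/3 → 1 ('f')
  [11] 3/1 → 0 ('')

n(n+1)/2 = 12·13/2 = 78
Σ LCP = 0 + 2 + 0 + 0 + 1 + 0 + 0 + 1 + 0 + 3 + 1 + 0 = 8
distinct = 78 − 8 = 70

70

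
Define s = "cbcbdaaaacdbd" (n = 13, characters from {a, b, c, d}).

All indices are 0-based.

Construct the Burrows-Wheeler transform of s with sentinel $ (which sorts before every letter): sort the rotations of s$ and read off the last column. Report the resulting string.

rank  rotation        last
    0  $cbcbdaaaacdbd  d
    1  aaaacdbd$cbcbd  d
    2  aaacdbd$cbcbda  a
    3  aacdbd$cbcbdaa  a
    4  acdbd$cbcbdaaa  a
    5  bcbdaaaacdbd$c  c
    6  bd$cbcbdaaaacd  d
    7  bdaaaacdbd$cbc  c
    8  cbcbdaaaacdbd$  $
    9  cbdaaaacdbd$cb  b
   10  cdbd$cbcbdaaaa  a
   11  d$cbcbdaaaacdb  b
   12  daaaacdbd$cbcb  b
   13  dbd$cbcbdaaaac  c

ddaaacdc$babbc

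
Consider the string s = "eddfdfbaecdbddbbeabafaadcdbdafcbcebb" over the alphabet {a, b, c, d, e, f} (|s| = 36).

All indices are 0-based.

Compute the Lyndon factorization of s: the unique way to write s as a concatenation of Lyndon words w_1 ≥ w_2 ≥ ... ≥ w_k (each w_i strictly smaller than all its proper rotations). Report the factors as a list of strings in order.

["e", "ddfdf", "b", "aecdbddbbe", "abaf", "aadcdbdafcbcebb"]

emit factor 1: 'e' (i=0, period=1)
emit factor 2: 'ddfdf' (i=1, period=5)
emit factor 3: 'b' (i=6, period=1)
emit factor 4: 'aecdbddbbe' (i=7, period=10)
emit factor 5: 'abaf' (i=17, period=4)
emit factor 6: 'aadcdbdafcbcebb' (i=21, period=15)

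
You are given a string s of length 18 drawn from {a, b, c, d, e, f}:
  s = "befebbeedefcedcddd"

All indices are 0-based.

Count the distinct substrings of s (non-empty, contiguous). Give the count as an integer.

rank→(start, suffix):
  0 → (4, 'bbeedefcedcddd')
  1 → (5, 'beedefcedcddd')
  2 → (0, 'befebbeedefcedcddd')
  3 → (14, 'cddd')
  4 → (11, 'cedcddd')
  5 → (17, 'd')
  6 → (13, 'dcddd')
  7 → (16, 'dd')
  8 → (15, 'ddd')
  9 → (8, 'defcedcddd')
  10 → (3, 'ebbeedefcedcddd')
  11 → (12, 'edcddd')
  12 → (7, 'edefcedcddd')
  13 → (6, 'eedefcedcddd')
  14 → (9, 'efcedcddd')
  15 → (1, 'efebbeedefcedcddd')
  16 → (10, 'fcedcddd')
  17 → (2, 'febbeedefcedcddd')

SA = [4, 5, 0, 14, 11, 17, 13, 16, 15, 8, 3, 12, 7, 6, 9, 1, 10, 2]
[i] adj suffixes → lcp
  [1] 4/5 → 1 ('b')
  [2] 5/0 → 2 ('be')
  [3] 0/14 → 0 ('')
  [4] 14/11 → 1 ('c')
  [5] 11/17 → 0 ('')
  [6] 17/13 → 1 ('d')
  [7] 13/16 → 1 ('d')
  [8] 16/15 → 2 ('dd')
  [9] 15/8 → 1 ('d')
  [10] 8/3 → 0 ('')
  [11] 3/12 → 1 ('e')
  [12] 12/7 → 2 ('ed')
  [13] 7/6 → 1 ('e')
  [14] 6/9 → 1 ('e')
  [15] 9/1 → 2 ('ef')
  [16] 1/10 → 0 ('')
  [17] 10/2 → 1 ('f')

n(n+1)/2 = 18·19/2 = 171
Σ LCP = 0 + 1 + 2 + 0 + 1 + 0 + 1 + 1 + 2 + 1 + 0 + 1 + 2 + 1 + 1 + 2 + 0 + 1 = 17
distinct = 171 − 17 = 154

154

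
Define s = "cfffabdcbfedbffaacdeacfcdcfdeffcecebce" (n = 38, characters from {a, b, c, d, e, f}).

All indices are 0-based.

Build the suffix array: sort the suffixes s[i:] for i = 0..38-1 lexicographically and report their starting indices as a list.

[15, 4, 16, 20, 35, 5, 8, 12, 7, 23, 17, 36, 33, 31, 21, 25, 0, 11, 6, 24, 18, 27, 37, 19, 34, 32, 10, 28, 14, 3, 22, 30, 26, 9, 13, 2, 29, 1]

rank→(start, suffix):
  0 → (15, 'aacdeacfcdcfdeffcecebce')
  1 → (4, 'abdcbfedbffaacdeacfcdcfdeffcecebce')
  2 → (16, 'acdeacfcdcfdeffcecebce')
  3 → (20, 'acfcdcfdeffcecebce')
  4 → (35, 'bce')
  5 → (5, 'bdcbfedbffaacdeacfcdcfdeffcecebce')
  6 → (8, 'bfedbffaacdeacfcdcfdeffcecebce')
  7 → (12, 'bffaacdeacfcdcfdeffcecebce')
  8 → (7, 'cbfedbffaacdeacfcdcfdeffcecebce')
  9 → (23, 'cdcfdeffcecebce')
  10 → (17, 'cdeacfcdcfdeffcecebce')
  11 → (36, 'ce')
  12 → (33, 'cebce')
  13 → (31, 'cecebce')
  14 → (21, 'cfcdcfdeffcecebce')
  15 → (25, 'cfdeffcecebce')
  16 → (0, 'cfffabdcbfedbffaacdeacfcdcfdeffcecebce')
  17 → (11, 'dbffaacdeacfcdcfdeffcecebce')
  18 → (6, 'dcbfedbffaacdeacfcdcfdeffcecebce')
  19 → (24, 'dcfdeffcecebce')
  20 → (18, 'deacfcdcfdeffcecebce')
  21 → (27, 'deffcecebce')
  22 → (37, 'e')
  23 → (19, 'eacfcdcfdeffcecebce')
  24 → (34, 'ebce')
  25 → (32, 'ecebce')
  26 → (10, 'edbffaacdeacfcdcfdeffcecebce')
  27 → (28, 'effcecebce')
  28 → (14, 'faacdeacfcdcfdeffcecebce')
  29 → (3, 'fabdcbfedbffaacdeacfcdcfdeffcecebce')
  30 → (22, 'fcdcfdeffcecebce')
  31 → (30, 'fcecebce')
  32 → (26, 'fdeffcecebce')
  33 → (9, 'fedbffaacdeacfcdcfdeffcecebce')
  34 → (13, 'ffaacdeacfcdcfdeffcecebce')
  35 → (2, 'ffabdcbfedbffaacdeacfcdcfdeffcecebce')
  36 → (29, 'ffcecebce')
  37 → (1, 'fffabdcbfedbffaacdeacfcdcfdeffcecebce')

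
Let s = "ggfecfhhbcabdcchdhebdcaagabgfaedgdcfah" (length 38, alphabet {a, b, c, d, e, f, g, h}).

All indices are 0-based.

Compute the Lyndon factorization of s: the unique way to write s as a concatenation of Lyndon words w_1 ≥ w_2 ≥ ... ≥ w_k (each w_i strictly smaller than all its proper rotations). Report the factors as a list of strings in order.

emit factor 1: 'g' (i=0, period=1)
emit factor 2: 'g' (i=1, period=1)
emit factor 3: 'f' (i=2, period=1)
emit factor 4: 'e' (i=3, period=1)
emit factor 5: 'cfhh' (i=4, period=4)
emit factor 6: 'bc' (i=8, period=2)
emit factor 7: 'abdcchdhebdc' (i=10, period=12)
emit factor 8: 'aagabgfaedgdcfah' (i=22, period=16)

["g", "g", "f", "e", "cfhh", "bc", "abdcchdhebdc", "aagabgfaedgdcfah"]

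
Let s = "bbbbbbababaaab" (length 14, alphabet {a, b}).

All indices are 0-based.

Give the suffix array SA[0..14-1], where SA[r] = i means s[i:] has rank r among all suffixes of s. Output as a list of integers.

[10, 11, 12, 8, 6, 13, 9, 7, 5, 4, 3, 2, 1, 0]

rank | idx | suffix
   0 |  10 | aaab
   1 |  11 | aab
   2 |  12 | ab
   3 |   8 | abaaab
   4 |   6 | ababaaab
   5 |  13 | b
   6 |   9 | baaab
   7 |   7 | babaaab
   8 |   5 | bababaaab
   9 |   4 | bbababaaab
  10 |   3 | bbbababaaab
  11 |   2 | bbbbababaaab
  12 |   1 | bbbbbababaaab
  13 |   0 | bbbbbbababaaab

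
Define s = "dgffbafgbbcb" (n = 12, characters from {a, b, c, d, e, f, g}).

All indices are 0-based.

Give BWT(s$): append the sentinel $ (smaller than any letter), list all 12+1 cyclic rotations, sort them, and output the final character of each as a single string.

bbcfgbb$fgafd

rank  rotation       last
    0  $dgffbafgbbcb  b
    1  afgbbcb$dgffb  b
    2  b$dgffbafgbbc  c
    3  bafgbbcb$dgff  f
    4  bbcb$dgffbafg  g
    5  bcb$dgffbafgb  b
    6  cb$dgffbafgbb  b
    7  dgffbafgbbcb$  $
    8  fbafgbbcb$dgf  f
    9  ffbafgbbcb$dg  g
   10  fgbbcb$dgffba  a
   11  gbbcb$dgffbaf  f
   12  gffbafgbbcb$d  d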